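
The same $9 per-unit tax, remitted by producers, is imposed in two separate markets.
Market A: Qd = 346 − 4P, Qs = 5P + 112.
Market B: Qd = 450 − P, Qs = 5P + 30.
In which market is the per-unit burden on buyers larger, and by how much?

Market A: pre-tax P* = $26, Q* = 242; post-tax Q = 222; per-unit burden on buyers = $5.
Market B: pre-tax P* = $70, Q* = 380; post-tax Q = 372.5; per-unit burden on buyers = $7.5.
Difference: $5 vs $7.5 → market B is larger by $2.5.

Market B, by $2.5.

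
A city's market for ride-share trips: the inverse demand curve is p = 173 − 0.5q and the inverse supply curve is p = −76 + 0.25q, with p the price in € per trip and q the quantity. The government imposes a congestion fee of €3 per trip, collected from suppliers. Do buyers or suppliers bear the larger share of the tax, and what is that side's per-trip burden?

Inverting to q(p) form: qd = 346 − 2p; qs = 4p + 304.
Without the tax, 346 − 2p = 4p + 304 gives 6p = 42, so p* = €7 and q* = 332.
With the tax collected from suppliers, supply shifts: qs = 4(p − 3) + 304.
Solving gives q = 328 with buyers paying €9 and suppliers receiving €6 (the €3 wedge).
Per-trip burden: buyers €2, suppliers €1.
Buyers take the larger share because demand is less price-elastic here (demand slope 2 vs supply slope 4).
The less price-elastic side of the market bears the larger share of a per-unit tax.

Buyers bear the larger share: €2 per trip.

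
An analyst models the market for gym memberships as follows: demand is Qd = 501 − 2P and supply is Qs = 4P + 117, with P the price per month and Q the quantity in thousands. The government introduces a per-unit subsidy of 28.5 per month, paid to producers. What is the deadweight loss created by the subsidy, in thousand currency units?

Deadweight loss = 541.5 thousand.

Without the subsidy, 501 − 2P = 4P + 117 gives 6P = 384, so P* = 64 and Q* = 373.
With a per-unit subsidy paid to producers, each receives P + 28.5 per unit sold, so supply becomes Qs = 4(P + 28.5) + 117.
Solving gives Q = 411 with consumers paying 45 and producers receiving 73.5 (the 28.5 wedge).
Quantity rises by |ΔQ| = |373 − 411| = 38.
DWL = ½ · t · |ΔQ| = ½ · 28.5 · 38 = 541.5.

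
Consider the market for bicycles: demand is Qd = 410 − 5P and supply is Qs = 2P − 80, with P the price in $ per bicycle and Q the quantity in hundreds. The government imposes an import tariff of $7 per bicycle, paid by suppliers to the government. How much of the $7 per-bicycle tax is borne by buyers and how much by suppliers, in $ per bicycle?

Buyers bear $2 per bicycle; suppliers bear $5 per bicycle.

Without the tax, 410 − 5P = 2P − 80 gives 7P = 490, so P* = $70 and Q* = 60.
With the tax collected from suppliers, supply shifts: Qs = 2(P − 7) − 80.
New equilibrium: buyers pay $72, suppliers receive $65, Q = 50. (Wedge: Pb − Ps = 7.)
Burden on buyers: $2; on suppliers: $5. (They sum to $7.)
The less price-elastic side of the market bears the larger share of a per-unit tax.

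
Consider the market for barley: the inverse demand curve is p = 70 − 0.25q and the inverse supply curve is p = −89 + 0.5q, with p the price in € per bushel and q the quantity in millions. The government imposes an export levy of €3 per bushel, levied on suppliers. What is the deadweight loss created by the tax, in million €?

Inverting to q(p) form: qd = 280 − 4p; qs = 2p + 178.
Without the tax, 280 − 4p = 2p + 178 gives 6p = 102, so p* = €17 and q* = 212.
With the tax collected from suppliers, supply shifts: qs = 2(p − 3) + 178.
New equilibrium: buyers pay €18, suppliers receive €15, q = 208. (Wedge: pb − ps = 3.)
Quantity falls by |ΔQ| = |212 − 208| = 4.
DWL = ½ · t · |ΔQ| = ½ · 3 · 4 = €6.

Deadweight loss = €6 million.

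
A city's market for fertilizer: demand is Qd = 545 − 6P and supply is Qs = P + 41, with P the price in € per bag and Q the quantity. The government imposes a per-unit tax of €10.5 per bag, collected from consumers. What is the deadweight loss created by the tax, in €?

Before the tax: set 545 − 6P = P + 41 → P* = €72, Q* = 113.
With the tax collected from consumers, demand (in seller-price terms) shifts: Qd = 545 − 6(P + 10.5).
Solving gives Q = 104 with consumers paying €73.5 and sellers receiving €63 (the €10.5 wedge).
Quantity falls by |ΔQ| = |113 − 104| = 9.
DWL = ½ · t · |ΔQ| = ½ · 10.5 · 9 = €47.25.

Deadweight loss = €47.25.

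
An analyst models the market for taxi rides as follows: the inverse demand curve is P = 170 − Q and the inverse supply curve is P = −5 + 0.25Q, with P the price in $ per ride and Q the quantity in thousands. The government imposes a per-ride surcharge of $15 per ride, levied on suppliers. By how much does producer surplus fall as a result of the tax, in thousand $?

Inverting to Q(P) form: Qd = 170 − P; Qs = 4P + 20.
Before the tax: set 170 − P = 4P + 20 → P* = $30, Q* = 140.
With the tax collected from suppliers, supply shifts: Qs = 4(P − 15) + 20.
New equilibrium: buyers pay $42, suppliers receive $27, Q = 128. (Wedge: Pb − Ps = 15.)
ΔPS is the trapezoid between Q = 128 and Q = 140 of height $3: ½ · (140 + 128) · 3 = $402.

Producer surplus falls by $402 thousand.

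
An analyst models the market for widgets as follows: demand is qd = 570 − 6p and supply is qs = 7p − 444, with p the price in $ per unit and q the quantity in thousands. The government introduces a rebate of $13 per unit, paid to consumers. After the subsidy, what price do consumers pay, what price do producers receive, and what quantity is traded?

Before the subsidy: set 570 − 6p = 7p − 444 → p* = $78, q* = 102.
With a per-unit subsidy paid to consumers, each effectively pays p − 13, so demand becomes qd = 570 − 6(p − 13).
New equilibrium: consumers pay $71, producers receive $84, q = 144. (Wedge: pb − ps = −13.)

Consumers pay $71; producers receive $84; quantity = 144.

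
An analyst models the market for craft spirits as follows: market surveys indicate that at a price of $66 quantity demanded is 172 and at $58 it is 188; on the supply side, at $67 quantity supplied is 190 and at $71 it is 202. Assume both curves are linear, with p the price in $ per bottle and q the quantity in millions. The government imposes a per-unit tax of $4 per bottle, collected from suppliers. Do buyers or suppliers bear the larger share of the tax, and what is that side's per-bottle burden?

Buyers bear the larger share: $2.4 per bottle.

Demand slope: (188 − 172)/(58 − 66) = -2, so qd = 304 − 2p.
Supply slope: (202 − 190)/(71 − 67) = 3, so qs = 3p − 11.
Without the tax, 304 − 2p = 3p − 11 gives 5p = 315, so p* = $63 and q* = 178.
With the tax collected from suppliers, supply shifts: qs = 3(p − 4) − 11.
New equilibrium: buyers pay $65.4, suppliers receive $61.4, q = 173.2. (Wedge: pb − ps = 4.)
Per-bottle burden: buyers $2.4, suppliers $1.6.
Buyers take the larger share because demand is less price-elastic here (demand slope 2 vs supply slope 3).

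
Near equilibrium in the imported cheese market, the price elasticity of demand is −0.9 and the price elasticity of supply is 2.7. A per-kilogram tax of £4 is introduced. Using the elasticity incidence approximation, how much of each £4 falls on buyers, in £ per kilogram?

Incidence ratio: buyers' share ≈ εs / (εs + |εd|) = 2.7 / (2.7 + 0.9) = 0.75.
So buyers bear ≈ 0.75 × £4 = £3; suppliers bear £1.

Buyers bear ≈ £3 per kilogram.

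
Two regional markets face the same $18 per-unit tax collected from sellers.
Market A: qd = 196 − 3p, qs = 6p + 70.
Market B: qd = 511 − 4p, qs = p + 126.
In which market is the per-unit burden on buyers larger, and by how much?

Market A, by $8.4.

Market A: pre-tax p* = $14, q* = 154; post-tax q = 118; per-unit burden on buyers = $12.
Market B: pre-tax p* = $77, q* = 203; post-tax q = 188.6; per-unit burden on buyers = $3.6.
Difference: $12 vs $3.6 → market A is larger by $8.4.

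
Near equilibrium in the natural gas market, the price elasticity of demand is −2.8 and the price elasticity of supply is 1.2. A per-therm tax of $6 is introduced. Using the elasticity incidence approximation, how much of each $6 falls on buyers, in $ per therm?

Buyers bear ≈ $1.8 per therm.

Incidence ratio: buyers' share ≈ εs / (εs + |εd|) = 1.2 / (1.2 + 2.8) = 0.3.
So buyers bear ≈ 0.3 × $6 = $1.8; suppliers bear $4.2.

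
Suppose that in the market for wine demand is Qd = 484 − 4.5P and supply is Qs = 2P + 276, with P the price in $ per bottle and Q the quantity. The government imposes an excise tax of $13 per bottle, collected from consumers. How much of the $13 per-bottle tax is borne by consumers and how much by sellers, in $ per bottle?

Consumers bear $4 per bottle; sellers bear $9 per bottle.

Without the tax, 484 − 4.5P = 2P + 276 gives 6.5P = 208, so P* = $32 and Q* = 340.
With the tax collected from consumers, demand (in seller-price terms) shifts: Qd = 484 − 4.5(P + 13).
New equilibrium: consumers pay $36, sellers receive $23, Q = 322. (Wedge: Pb − Ps = 13.)
Burden on consumers: $4; on sellers: $9. (They sum to $13.)
The less price-elastic side of the market bears the larger share of a per-unit tax.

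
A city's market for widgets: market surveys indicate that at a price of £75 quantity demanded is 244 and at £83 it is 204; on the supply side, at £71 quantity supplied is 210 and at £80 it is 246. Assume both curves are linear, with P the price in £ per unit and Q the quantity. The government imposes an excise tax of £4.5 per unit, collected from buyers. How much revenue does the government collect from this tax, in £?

Demand slope: (204 − 244)/(83 − 75) = -5, so Qd = 619 − 5P.
Supply slope: (246 − 210)/(80 − 71) = 4, so Qs = 4P − 74.
Before the tax: set 619 − 5P = 4P − 74 → P* = £77, Q* = 234.
With the tax collected from buyers, demand (in seller-price terms) shifts: Qd = 619 − 5(P + 4.5).
Solving gives Q = 224 with buyers paying £79 and producers receiving £74.5 (the £4.5 wedge).
Revenue = t · Q = 4.5 · 224 = £1008.

Tax revenue = £1008.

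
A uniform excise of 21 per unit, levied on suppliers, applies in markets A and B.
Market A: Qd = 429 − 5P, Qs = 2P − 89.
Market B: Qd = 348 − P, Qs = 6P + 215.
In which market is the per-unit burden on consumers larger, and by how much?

Market A: pre-tax P* = 74, Q* = 59; post-tax Q = 29; per-unit burden on consumers = 6.
Market B: pre-tax P* = 19, Q* = 329; post-tax Q = 311; per-unit burden on consumers = 18.
Difference: 6 vs 18 → market B is larger by 12.

Market B, by 12.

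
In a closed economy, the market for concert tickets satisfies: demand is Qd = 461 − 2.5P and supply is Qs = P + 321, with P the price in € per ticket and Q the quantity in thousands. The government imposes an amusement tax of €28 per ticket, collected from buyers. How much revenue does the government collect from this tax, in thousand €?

Without the tax, 461 − 2.5P = P + 321 gives 3.5P = 140, so P* = €40 and Q* = 361.
With the tax collected from buyers, demand (in seller-price terms) shifts: Qd = 461 − 2.5(P + 28).
New equilibrium: buyers pay €48, suppliers receive €20, Q = 341. (Wedge: Pb − Ps = 28.)
Revenue = t · Q = 28 · 341 = €9548.

Tax revenue = €9548 thousand.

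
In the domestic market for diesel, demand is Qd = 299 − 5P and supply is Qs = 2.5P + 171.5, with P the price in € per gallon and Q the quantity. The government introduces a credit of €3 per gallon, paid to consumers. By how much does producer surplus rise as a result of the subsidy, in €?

Producer surplus rises by €433.

Before the subsidy: set 299 − 5P = 2.5P + 171.5 → P* = €17, Q* = 214.
With a per-unit subsidy paid to consumers, each effectively pays P − 3, so demand becomes Qd = 299 − 5(P − 3).
Solving gives Q = 219 with consumers paying €16 and producers receiving €19 (the €3 wedge).
ΔPS is the trapezoid between Q = 219 and Q = 214 of height €2: ½ · (214 + 219) · 2 = €433.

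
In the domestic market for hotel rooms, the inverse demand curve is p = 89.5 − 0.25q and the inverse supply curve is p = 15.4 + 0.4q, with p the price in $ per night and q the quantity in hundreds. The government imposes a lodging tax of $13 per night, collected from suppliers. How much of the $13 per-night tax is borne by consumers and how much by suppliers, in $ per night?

Inverting to q(p) form: qd = 358 − 4p; qs = 2.5p − 38.5.
Without the tax, 358 − 4p = 2.5p − 38.5 gives 6.5p = 396.5, so p* = $61 and q* = 114.
With the tax collected from suppliers, supply shifts: qs = 2.5(p − 13) − 38.5.
Solving gives q = 94 with consumers paying $66 and suppliers receiving $53 (the $13 wedge).
Burden on consumers: $5; on suppliers: $8. (They sum to $13.)
The less price-elastic side of the market bears the larger share of a per-unit tax.

Consumers bear $5 per night; suppliers bear $8 per night.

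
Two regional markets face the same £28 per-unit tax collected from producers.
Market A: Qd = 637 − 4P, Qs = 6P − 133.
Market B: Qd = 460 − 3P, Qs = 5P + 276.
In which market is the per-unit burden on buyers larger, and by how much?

Market A: pre-tax P* = £77, Q* = 329; post-tax Q = 261.8; per-unit burden on buyers = £16.8.
Market B: pre-tax P* = £23, Q* = 391; post-tax Q = 338.5; per-unit burden on buyers = £17.5.
Difference: £16.8 vs £17.5 → market B is larger by £0.7.

Market B, by £0.7.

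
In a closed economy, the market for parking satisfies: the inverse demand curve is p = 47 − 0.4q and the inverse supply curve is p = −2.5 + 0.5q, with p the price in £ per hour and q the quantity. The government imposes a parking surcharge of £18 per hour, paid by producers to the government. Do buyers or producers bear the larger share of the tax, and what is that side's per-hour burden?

Producers bear the larger share: £10 per hour.

Inverting to q(p) form: qd = 117.5 − 2.5p; qs = 2p + 5.
Without the tax, 117.5 − 2.5p = 2p + 5 gives 4.5p = 112.5, so p* = £25 and q* = 55.
With the tax collected from producers, supply shifts: qs = 2(p − 18) + 5.
New equilibrium: buyers pay £33, producers receive £15, q = 35. (Wedge: pb − ps = 18.)
Per-hour burden: buyers £8, producers £10.
Producers take the larger share because supply is less price-elastic here (demand slope 2.5 vs supply slope 2).
The less price-elastic side of the market bears the larger share of a per-unit tax.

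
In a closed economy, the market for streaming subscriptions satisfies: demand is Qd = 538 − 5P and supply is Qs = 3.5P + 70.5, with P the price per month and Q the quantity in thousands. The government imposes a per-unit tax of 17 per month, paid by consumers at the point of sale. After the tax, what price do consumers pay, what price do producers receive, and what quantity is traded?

Consumers pay 62; producers receive 45; quantity = 228.

Without the tax, 538 − 5P = 3.5P + 70.5 gives 8.5P = 467.5, so P* = 55 and Q* = 263.
With the tax collected from consumers, demand (in seller-price terms) shifts: Qd = 538 − 5(P + 17).
New equilibrium: consumers pay 62, producers receive 45, Q = 228. (Wedge: Pb − Ps = 17.)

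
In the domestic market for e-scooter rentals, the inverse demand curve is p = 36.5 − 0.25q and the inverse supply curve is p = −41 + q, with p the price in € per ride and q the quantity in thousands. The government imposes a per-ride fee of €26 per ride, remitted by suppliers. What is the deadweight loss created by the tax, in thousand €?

Deadweight loss = €270.4 thousand.

Inverting to q(p) form: qd = 146 − 4p; qs = p + 41.
Without the tax, 146 − 4p = p + 41 gives 5p = 105, so p* = €21 and q* = 62.
With the tax collected from suppliers, supply shifts: qs = (p − 26) + 41.
Solving gives q = 41.2 with buyers paying €26.2 and suppliers receiving €0.2 (the €26 wedge).
Quantity falls by |ΔQ| = |62 − 41.2| = 20.8.
DWL = ½ · t · |ΔQ| = ½ · 26 · 20.8 = €270.4.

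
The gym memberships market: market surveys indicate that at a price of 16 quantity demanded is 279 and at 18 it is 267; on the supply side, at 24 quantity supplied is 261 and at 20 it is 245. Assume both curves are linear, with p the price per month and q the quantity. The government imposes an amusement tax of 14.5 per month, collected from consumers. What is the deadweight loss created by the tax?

Deadweight loss = 252.3.

Demand slope: (267 − 279)/(18 − 16) = -6, so qd = 375 − 6p.
Supply slope: (245 − 261)/(20 − 24) = 4, so qs = 4p + 165.
Before the tax: set 375 − 6p = 4p + 165 → p* = 21, q* = 249.
With the tax collected from consumers, demand (in seller-price terms) shifts: qd = 375 − 6(p + 14.5).
Solving gives q = 214.2 with consumers paying 26.8 and suppliers receiving 12.3 (the 14.5 wedge).
Quantity falls by |ΔQ| = |249 − 214.2| = 34.8.
DWL = ½ · t · |ΔQ| = ½ · 14.5 · 34.8 = 252.3.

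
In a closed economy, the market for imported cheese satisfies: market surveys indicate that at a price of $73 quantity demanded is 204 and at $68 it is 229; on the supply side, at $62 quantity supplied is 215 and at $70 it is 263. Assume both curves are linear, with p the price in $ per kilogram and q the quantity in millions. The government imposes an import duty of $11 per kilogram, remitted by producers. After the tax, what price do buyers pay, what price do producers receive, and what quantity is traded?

Demand slope: (229 − 204)/(68 − 73) = -5, so qd = 569 − 5p.
Supply slope: (263 − 215)/(70 − 62) = 6, so qs = 6p − 157.
Without the tax, 569 − 5p = 6p − 157 gives 11p = 726, so p* = $66 and q* = 239.
With the tax collected from producers, supply shifts: qs = 6(p − 11) − 157.
New equilibrium: buyers pay $72, producers receive $61, q = 209. (Wedge: pb − ps = 11.)

Buyers pay $72; producers receive $61; quantity = 209.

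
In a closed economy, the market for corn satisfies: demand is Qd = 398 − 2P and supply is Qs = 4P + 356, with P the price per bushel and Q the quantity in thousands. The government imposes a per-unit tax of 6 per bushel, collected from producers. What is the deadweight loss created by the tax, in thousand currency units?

Without the tax, 398 − 2P = 4P + 356 gives 6P = 42, so P* = 7 and Q* = 384.
With the tax collected from producers, supply shifts: Qs = 4(P − 6) + 356.
New equilibrium: consumers pay 11, producers receive 5, Q = 376. (Wedge: Pb − Ps = 6.)
Quantity falls by |ΔQ| = |384 − 376| = 8.
DWL = ½ · t · |ΔQ| = ½ · 6 · 8 = 24.

Deadweight loss = 24 thousand.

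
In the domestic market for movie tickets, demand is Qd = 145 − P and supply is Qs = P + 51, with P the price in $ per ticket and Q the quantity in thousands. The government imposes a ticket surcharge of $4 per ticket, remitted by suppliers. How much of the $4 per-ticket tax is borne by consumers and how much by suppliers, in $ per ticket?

Consumers bear $2 per ticket; suppliers bear $2 per ticket.

Before the tax: set 145 − P = P + 51 → P* = $47, Q* = 98.
With the tax collected from suppliers, supply shifts: Qs = (P − 4) + 51.
Solving gives Q = 96 with consumers paying $49 and suppliers receiving $45 (the $4 wedge).
Burden on consumers: $2; on suppliers: $2. (They sum to $4.)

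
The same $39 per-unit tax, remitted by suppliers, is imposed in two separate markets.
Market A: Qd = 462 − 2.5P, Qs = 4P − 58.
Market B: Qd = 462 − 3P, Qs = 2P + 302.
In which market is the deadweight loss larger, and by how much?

Market A: pre-tax P* = $80, Q* = 262; post-tax Q = 202; deadweight loss = $1170.
Market B: pre-tax P* = $32, Q* = 366; post-tax Q = 319.2; deadweight loss = $912.6.
Difference: $1170 vs $912.6 → market A is larger by $257.4.

Market A, by $257.4.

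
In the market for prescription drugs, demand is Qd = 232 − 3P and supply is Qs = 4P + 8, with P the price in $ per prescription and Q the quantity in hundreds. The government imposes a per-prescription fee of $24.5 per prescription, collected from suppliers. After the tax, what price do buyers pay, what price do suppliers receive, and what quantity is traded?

Before the tax: set 232 − 3P = 4P + 8 → P* = $32, Q* = 136.
With the tax collected from suppliers, supply shifts: Qs = 4(P − 24.5) + 8.
Solving gives Q = 94 with buyers paying $46 and suppliers receiving $21.5 (the $24.5 wedge).
The less price-elastic side of the market bears the larger share of a per-unit tax.

Buyers pay $46; suppliers receive $21.5; quantity = 94.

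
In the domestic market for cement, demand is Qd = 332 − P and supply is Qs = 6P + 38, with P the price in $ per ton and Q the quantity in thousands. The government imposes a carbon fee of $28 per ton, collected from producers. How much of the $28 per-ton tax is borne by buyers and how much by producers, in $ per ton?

Without the tax, 332 − P = 6P + 38 gives 7P = 294, so P* = $42 and Q* = 290.
With the tax collected from producers, supply shifts: Qs = 6(P − 28) + 38.
New equilibrium: buyers pay $66, producers receive $38, Q = 266. (Wedge: Pb − Ps = 28.)
Burden on buyers: $24; on producers: $4. (They sum to $28.)
The less price-elastic side of the market bears the larger share of a per-unit tax.

Buyers bear $24 per ton; producers bear $4 per ton.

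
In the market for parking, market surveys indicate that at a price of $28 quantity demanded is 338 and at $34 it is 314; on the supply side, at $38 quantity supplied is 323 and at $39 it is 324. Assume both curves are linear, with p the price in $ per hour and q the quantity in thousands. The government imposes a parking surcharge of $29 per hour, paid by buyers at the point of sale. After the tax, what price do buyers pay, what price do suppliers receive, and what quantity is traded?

Demand slope: (314 − 338)/(34 − 28) = -4, so qd = 450 − 4p.
Supply slope: (324 − 323)/(39 − 38) = 1, so qs = p + 285.
Before the tax: set 450 − 4p = p + 285 → p* = $33, q* = 318.
With the tax collected from buyers, demand (in seller-price terms) shifts: qd = 450 − 4(p + 29).
New equilibrium: buyers pay $38.8, suppliers receive $9.8, q = 294.8. (Wedge: pb − ps = 29.)
The less price-elastic side of the market bears the larger share of a per-unit tax.

Buyers pay $38.8; suppliers receive $9.8; quantity = 294.8.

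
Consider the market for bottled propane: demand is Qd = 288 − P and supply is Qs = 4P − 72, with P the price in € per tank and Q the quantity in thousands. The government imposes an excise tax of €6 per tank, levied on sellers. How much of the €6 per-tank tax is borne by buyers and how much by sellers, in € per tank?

Without the tax, 288 − P = 4P − 72 gives 5P = 360, so P* = €72 and Q* = 216.
With the tax collected from sellers, supply shifts: Qs = 4(P − 6) − 72.
Solving gives Q = 211.2 with buyers paying €76.8 and sellers receiving €70.8 (the €6 wedge).
Burden on buyers: €4.8; on sellers: €1.2. (They sum to €6.)

Buyers bear €4.8 per tank; sellers bear €1.2 per tank.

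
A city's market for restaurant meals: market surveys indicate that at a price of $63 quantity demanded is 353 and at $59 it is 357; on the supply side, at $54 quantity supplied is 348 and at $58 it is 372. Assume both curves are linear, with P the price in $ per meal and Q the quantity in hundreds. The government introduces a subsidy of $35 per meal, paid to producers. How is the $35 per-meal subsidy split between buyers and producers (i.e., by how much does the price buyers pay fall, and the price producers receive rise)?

Buyers gain $30 per meal; producers gain $5 per meal.

Demand slope: (357 − 353)/(59 − 63) = -1, so Qd = 416 − P.
Supply slope: (372 − 348)/(58 − 54) = 6, so Qs = 6P + 24.
Before the subsidy: set 416 − P = 6P + 24 → P* = $56, Q* = 360.
With a per-unit subsidy paid to producers, each receives P + 35 per unit sold, so supply becomes Qs = 6(P + 35) + 24.
Solving gives Q = 390 with buyers paying $26 and producers receiving $61 (the $35 wedge).
Gain to buyers: $30; to producers: $5. (They sum to $35.)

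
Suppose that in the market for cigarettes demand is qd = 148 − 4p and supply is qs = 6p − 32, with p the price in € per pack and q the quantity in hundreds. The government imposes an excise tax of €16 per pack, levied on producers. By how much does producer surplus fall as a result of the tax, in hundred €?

Producer surplus falls by €363.52 hundred.

Before the tax: set 148 − 4p = 6p − 32 → p* = €18, q* = 76.
With the tax collected from producers, supply shifts: qs = 6(p − 16) − 32.
Solving gives q = 37.6 with buyers paying €27.6 and producers receiving €11.6 (the €16 wedge).
ΔPS is the trapezoid between Q = 37.6 and Q = 76 of height €6.4: ½ · (76 + 37.6) · 6.4 = €363.52.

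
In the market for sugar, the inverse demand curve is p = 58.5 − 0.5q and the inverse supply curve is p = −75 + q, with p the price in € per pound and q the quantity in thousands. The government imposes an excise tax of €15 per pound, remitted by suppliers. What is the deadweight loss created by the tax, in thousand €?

Deadweight loss = €75 thousand.

Rewrite in direct form: qd = 117 − 2p and qs = p + 75.
Before the tax: set 117 − 2p = p + 75 → p* = €14, q* = 89.
With the tax collected from suppliers, supply shifts: qs = (p − 15) + 75.
Solving gives q = 79 with consumers paying €19 and suppliers receiving €4 (the €15 wedge).
Quantity falls by |ΔQ| = |89 − 79| = 10.
DWL = ½ · t · |ΔQ| = ½ · 15 · 10 = €75.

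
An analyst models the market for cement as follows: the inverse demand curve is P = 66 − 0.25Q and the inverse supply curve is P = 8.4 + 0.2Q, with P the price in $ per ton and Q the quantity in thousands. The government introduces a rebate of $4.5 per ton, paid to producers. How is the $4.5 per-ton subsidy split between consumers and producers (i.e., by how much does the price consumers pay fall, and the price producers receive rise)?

Rewrite in direct form: Qd = 264 − 4P and Qs = 5P − 42.
Before the subsidy: set 264 − 4P = 5P − 42 → P* = $34, Q* = 128.
With a per-unit subsidy paid to producers, each receives P + 4.5 per unit sold, so supply becomes Qs = 5(P + 4.5) − 42.
New equilibrium: consumers pay $31.5, producers receive $36, Q = 138. (Wedge: Pb − Ps = −4.5.)
Gain to consumers: $2.5; to producers: $2. (They sum to $4.5.)

Consumers gain $2.5 per ton; producers gain $2 per ton.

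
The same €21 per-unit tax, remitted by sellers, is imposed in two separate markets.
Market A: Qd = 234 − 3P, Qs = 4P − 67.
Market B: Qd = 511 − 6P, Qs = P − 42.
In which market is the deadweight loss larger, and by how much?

Market A: pre-tax P* = €43, Q* = 105; post-tax Q = 69; deadweight loss = €378.
Market B: pre-tax P* = €79, Q* = 37; post-tax Q = 19; deadweight loss = €189.
Difference: €378 vs €189 → market A is larger by €189.

Market A, by €189.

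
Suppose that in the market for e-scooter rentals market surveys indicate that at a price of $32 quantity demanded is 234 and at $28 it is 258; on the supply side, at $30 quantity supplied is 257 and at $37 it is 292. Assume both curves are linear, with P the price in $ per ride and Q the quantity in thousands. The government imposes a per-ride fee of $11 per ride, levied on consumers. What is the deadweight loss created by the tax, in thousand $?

Demand slope: (258 − 234)/(28 − 32) = -6, so Qd = 426 − 6P.
Supply slope: (292 − 257)/(37 − 30) = 5, so Qs = 5P + 107.
Before the tax: set 426 − 6P = 5P + 107 → P* = $29, Q* = 252.
With the tax collected from consumers, demand (in seller-price terms) shifts: Qd = 426 − 6(P + 11).
Solving gives Q = 222 with consumers paying $34 and producers receiving $23 (the $11 wedge).
Quantity falls by |ΔQ| = |252 − 222| = 30.
DWL = ½ · t · |ΔQ| = ½ · 11 · 30 = $165.

Deadweight loss = $165 thousand.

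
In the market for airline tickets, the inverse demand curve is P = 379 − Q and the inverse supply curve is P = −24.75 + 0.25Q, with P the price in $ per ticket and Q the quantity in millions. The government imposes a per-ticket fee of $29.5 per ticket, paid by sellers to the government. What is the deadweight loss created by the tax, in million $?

Inverting to Q(P) form: Qd = 379 − P; Qs = 4P + 99.
Without the tax, 379 − P = 4P + 99 gives 5P = 280, so P* = $56 and Q* = 323.
With the tax collected from sellers, supply shifts: Qs = 4(P − 29.5) + 99.
New equilibrium: consumers pay $79.6, sellers receive $50.1, Q = 299.4. (Wedge: Pb − Ps = 29.5.)
Quantity falls by |ΔQ| = |323 − 299.4| = 23.6.
DWL = ½ · t · |ΔQ| = ½ · 29.5 · 23.6 = $348.1.

Deadweight loss = $348.1 million.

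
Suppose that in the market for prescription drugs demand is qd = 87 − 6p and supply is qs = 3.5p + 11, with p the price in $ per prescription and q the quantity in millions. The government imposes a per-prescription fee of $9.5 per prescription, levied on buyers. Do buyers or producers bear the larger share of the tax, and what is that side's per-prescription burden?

Before the tax: set 87 − 6p = 3.5p + 11 → p* = $8, q* = 39.
With the tax collected from buyers, demand (in seller-price terms) shifts: qd = 87 − 6(p + 9.5).
Solving gives q = 18 with buyers paying $11.5 and producers receiving $2 (the $9.5 wedge).
Per-prescription burden: buyers $3.5, producers $6.
Producers take the larger share because supply is less price-elastic here (demand slope 6 vs supply slope 3.5).
The less price-elastic side of the market bears the larger share of a per-unit tax.

Producers bear the larger share: $6 per prescription.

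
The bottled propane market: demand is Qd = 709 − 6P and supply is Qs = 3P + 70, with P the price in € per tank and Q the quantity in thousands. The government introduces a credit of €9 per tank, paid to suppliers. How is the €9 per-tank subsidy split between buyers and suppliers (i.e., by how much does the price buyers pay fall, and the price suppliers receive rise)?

Before the subsidy: set 709 − 6P = 3P + 70 → P* = €71, Q* = 283.
With a per-unit subsidy paid to suppliers, each receives P + 9 per unit sold, so supply becomes Qs = 3(P + 9) + 70.
New equilibrium: buyers pay €68, suppliers receive €77, Q = 301. (Wedge: Pb − Ps = −9.)
Gain to buyers: €3; to suppliers: €6. (They sum to €9.)

Buyers gain €3 per tank; suppliers gain €6 per tank.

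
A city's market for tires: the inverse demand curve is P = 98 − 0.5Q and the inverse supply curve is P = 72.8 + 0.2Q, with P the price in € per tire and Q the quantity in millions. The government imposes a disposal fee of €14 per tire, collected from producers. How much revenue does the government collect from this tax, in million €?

Inverting to Q(P) form: Qd = 196 − 2P; Qs = 5P − 364.
Without the tax, 196 − 2P = 5P − 364 gives 7P = 560, so P* = €80 and Q* = 36.
With the tax collected from producers, supply shifts: Qs = 5(P − 14) − 364.
New equilibrium: buyers pay €90, producers receive €76, Q = 16. (Wedge: Pb − Ps = 14.)
Revenue = t · Q = 14 · 16 = €224.

Tax revenue = €224 million.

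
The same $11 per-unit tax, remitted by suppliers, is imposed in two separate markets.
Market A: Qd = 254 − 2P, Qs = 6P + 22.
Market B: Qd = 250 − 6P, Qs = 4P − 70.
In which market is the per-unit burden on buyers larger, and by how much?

Market A: pre-tax P* = $29, Q* = 196; post-tax Q = 179.5; per-unit burden on buyers = $8.25.
Market B: pre-tax P* = $32, Q* = 58; post-tax Q = 31.6; per-unit burden on buyers = $4.4.
Difference: $8.25 vs $4.4 → market A is larger by $3.85.

Market A, by $3.85.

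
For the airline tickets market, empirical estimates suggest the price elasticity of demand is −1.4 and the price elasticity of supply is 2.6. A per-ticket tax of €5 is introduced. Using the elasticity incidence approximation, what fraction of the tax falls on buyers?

Buyers' share ≈ 0.65.

Incidence ratio: buyers' share ≈ εs / (εs + |εd|) = 2.6 / (2.6 + 1.4) = 0.65.
Supply is the more elastic side, so buyers bear the larger share.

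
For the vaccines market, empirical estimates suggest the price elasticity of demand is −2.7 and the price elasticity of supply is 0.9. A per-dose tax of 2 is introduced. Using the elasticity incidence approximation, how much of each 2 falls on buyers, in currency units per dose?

Buyers bear ≈ 0.5 per dose.

Incidence ratio: buyers' share ≈ εs / (εs + |εd|) = 0.9 / (0.9 + 2.7) = 0.25.
So buyers bear ≈ 0.25 × 2 = 0.5; suppliers bear 1.5.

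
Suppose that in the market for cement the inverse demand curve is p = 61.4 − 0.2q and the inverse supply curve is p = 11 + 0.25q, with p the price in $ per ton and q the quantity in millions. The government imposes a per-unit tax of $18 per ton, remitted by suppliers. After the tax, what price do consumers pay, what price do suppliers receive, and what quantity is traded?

Inverting to q(p) form: qd = 307 − 5p; qs = 4p − 44.
Before the tax: set 307 − 5p = 4p − 44 → p* = $39, q* = 112.
With the tax collected from suppliers, supply shifts: qs = 4(p − 18) − 44.
Solving gives q = 72 with consumers paying $47 and suppliers receiving $29 (the $18 wedge).
The less price-elastic side of the market bears the larger share of a per-unit tax.

Consumers pay $47; suppliers receive $29; quantity = 72.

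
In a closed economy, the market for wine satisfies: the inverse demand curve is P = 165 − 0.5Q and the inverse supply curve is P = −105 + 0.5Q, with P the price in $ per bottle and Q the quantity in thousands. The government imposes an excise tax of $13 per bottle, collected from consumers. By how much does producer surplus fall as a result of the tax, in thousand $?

Inverting to Q(P) form: Qd = 330 − 2P; Qs = 2P + 210.
Without the tax, 330 − 2P = 2P + 210 gives 4P = 120, so P* = $30 and Q* = 270.
With the tax collected from consumers, demand (in seller-price terms) shifts: Qd = 330 − 2(P + 13).
Solving gives Q = 257 with consumers paying $36.5 and producers receiving $23.5 (the $13 wedge).
ΔPS is the trapezoid between Q = 257 and Q = 270 of height $6.5: ½ · (270 + 257) · 6.5 = $1712.75.

Producer surplus falls by $1712.75 thousand.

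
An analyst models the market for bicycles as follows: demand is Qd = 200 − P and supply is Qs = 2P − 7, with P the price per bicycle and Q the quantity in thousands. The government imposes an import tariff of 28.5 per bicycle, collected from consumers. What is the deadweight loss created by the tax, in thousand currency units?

Before the tax: set 200 − P = 2P − 7 → P* = 69, Q* = 131.
With the tax collected from consumers, demand (in seller-price terms) shifts: Qd = 200 − (P + 28.5).
Solving gives Q = 112 with consumers paying 88 and sellers receiving 59.5 (the 28.5 wedge).
Quantity falls by |ΔQ| = |131 − 112| = 19.
DWL = ½ · t · |ΔQ| = ½ · 28.5 · 19 = 270.75.

Deadweight loss = 270.75 thousand.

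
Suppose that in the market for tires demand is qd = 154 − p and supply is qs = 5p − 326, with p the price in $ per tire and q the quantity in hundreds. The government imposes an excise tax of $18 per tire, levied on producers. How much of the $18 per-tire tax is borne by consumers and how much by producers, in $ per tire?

Before the tax: set 154 − p = 5p − 326 → p* = $80, q* = 74.
With the tax collected from producers, supply shifts: qs = 5(p − 18) − 326.
New equilibrium: consumers pay $95, producers receive $77, q = 59. (Wedge: pb − ps = 18.)
Burden on consumers: $15; on producers: $3. (They sum to $18.)
The less price-elastic side of the market bears the larger share of a per-unit tax.

Consumers bear $15 per tire; producers bear $3 per tire.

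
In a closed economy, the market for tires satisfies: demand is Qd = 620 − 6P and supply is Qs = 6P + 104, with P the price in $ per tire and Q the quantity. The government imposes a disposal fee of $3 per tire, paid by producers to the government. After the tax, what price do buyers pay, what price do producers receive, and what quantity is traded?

Without the tax, 620 − 6P = 6P + 104 gives 12P = 516, so P* = $43 and Q* = 362.
With the tax collected from producers, supply shifts: Qs = 6(P − 3) + 104.
New equilibrium: buyers pay $44.5, producers receive $41.5, Q = 353. (Wedge: Pb − Ps = 3.)

Buyers pay $44.5; producers receive $41.5; quantity = 353.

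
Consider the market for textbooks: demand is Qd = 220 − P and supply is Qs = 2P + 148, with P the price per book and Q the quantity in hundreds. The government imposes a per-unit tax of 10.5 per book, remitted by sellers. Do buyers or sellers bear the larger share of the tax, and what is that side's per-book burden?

Buyers bear the larger share: 7 per book.

Without the tax, 220 − P = 2P + 148 gives 3P = 72, so P* = 24 and Q* = 196.
With the tax collected from sellers, supply shifts: Qs = 2(P − 10.5) + 148.
New equilibrium: buyers pay 31, sellers receive 20.5, Q = 189. (Wedge: Pb − Ps = 10.5.)
Per-book burden: buyers 7, sellers 3.5.
Buyers take the larger share because demand is less price-elastic here (demand slope 1 vs supply slope 2).
The less price-elastic side of the market bears the larger share of a per-unit tax.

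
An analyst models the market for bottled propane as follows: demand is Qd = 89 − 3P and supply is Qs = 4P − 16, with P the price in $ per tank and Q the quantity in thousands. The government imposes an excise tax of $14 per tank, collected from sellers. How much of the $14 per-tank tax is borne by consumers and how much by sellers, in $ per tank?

Before the tax: set 89 − 3P = 4P − 16 → P* = $15, Q* = 44.
With the tax collected from sellers, supply shifts: Qs = 4(P − 14) − 16.
New equilibrium: consumers pay $23, sellers receive $9, Q = 20. (Wedge: Pb − Ps = 14.)
Burden on consumers: $8; on sellers: $6. (They sum to $14.)

Consumers bear $8 per tank; sellers bear $6 per tank.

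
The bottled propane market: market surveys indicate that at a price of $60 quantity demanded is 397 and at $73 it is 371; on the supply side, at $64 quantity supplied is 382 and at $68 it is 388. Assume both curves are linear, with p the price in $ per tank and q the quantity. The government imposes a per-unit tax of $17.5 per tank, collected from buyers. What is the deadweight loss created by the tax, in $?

Demand slope: (371 − 397)/(73 − 60) = -2, so qd = 517 − 2p.
Supply slope: (388 − 382)/(68 − 64) = 1.5, so qs = 1.5p + 286.
Before the tax: set 517 − 2p = 1.5p + 286 → p* = $66, q* = 385.
With the tax collected from buyers, demand (in seller-price terms) shifts: qd = 517 − 2(p + 17.5).
New equilibrium: buyers pay $73.5, sellers receive $56, q = 370. (Wedge: pb − ps = 17.5.)
Quantity falls by |ΔQ| = |385 − 370| = 15.
DWL = ½ · t · |ΔQ| = ½ · 17.5 · 15 = $131.25.

Deadweight loss = $131.25.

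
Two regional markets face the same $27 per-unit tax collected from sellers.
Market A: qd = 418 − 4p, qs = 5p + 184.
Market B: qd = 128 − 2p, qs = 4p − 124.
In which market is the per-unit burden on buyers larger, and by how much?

Market A: pre-tax p* = $26, q* = 314; post-tax q = 254; per-unit burden on buyers = $15.
Market B: pre-tax p* = $42, q* = 44; post-tax q = 8; per-unit burden on buyers = $18.
Difference: $15 vs $18 → market B is larger by $3.

Market B, by $3.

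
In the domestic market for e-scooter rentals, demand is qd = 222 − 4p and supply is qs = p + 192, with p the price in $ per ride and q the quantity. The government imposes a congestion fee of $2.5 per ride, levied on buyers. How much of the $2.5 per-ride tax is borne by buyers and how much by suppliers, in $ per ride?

Buyers bear $0.5 per ride; suppliers bear $2 per ride.

Before the tax: set 222 − 4p = p + 192 → p* = $6, q* = 198.
With the tax collected from buyers, demand (in seller-price terms) shifts: qd = 222 − 4(p + 2.5).
New equilibrium: buyers pay $6.5, suppliers receive $4, q = 196. (Wedge: pb − ps = 2.5.)
Burden on buyers: $0.5; on suppliers: $2. (They sum to $2.5.)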